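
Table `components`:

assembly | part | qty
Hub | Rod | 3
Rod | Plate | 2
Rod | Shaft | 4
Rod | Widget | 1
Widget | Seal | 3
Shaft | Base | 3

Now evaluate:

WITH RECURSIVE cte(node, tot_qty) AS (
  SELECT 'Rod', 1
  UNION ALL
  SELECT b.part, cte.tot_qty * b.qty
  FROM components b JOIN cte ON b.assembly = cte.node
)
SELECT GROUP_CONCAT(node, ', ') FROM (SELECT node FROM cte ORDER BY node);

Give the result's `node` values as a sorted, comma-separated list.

Base, Plate, Rod, Seal, Shaft, Widget

Base: (Rod, tot_qty=1).
Iteration 1: components of {Rod} -> Plate = 1*2 = 2, Shaft = 1*4 = 4, Widget = 1*1 = 1.
Iteration 2: components of {Plate,Shaft,Widget} -> Base = 4*3 = 12, Seal = 1*3 = 3.
Iteration 3: no further components; recursion stops.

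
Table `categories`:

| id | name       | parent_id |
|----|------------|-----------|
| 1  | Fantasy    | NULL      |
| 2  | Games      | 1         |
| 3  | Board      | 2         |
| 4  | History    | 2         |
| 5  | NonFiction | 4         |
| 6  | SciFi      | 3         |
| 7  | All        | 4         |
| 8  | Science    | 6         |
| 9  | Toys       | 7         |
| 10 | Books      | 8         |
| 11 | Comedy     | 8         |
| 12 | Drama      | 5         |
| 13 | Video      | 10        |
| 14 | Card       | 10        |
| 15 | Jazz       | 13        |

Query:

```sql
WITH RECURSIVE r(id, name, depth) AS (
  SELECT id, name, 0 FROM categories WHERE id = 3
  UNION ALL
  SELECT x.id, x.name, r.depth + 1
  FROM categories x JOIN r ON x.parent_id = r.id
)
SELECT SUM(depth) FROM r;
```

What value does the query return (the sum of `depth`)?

Base: id=3 (Board) at depth 0.
Iteration 1: rows with parent_id in {3} -> SciFi (id 6, depth 1).
Iteration 2: rows with parent_id in {6} -> Science (id 8, depth 2).
Iteration 3: rows with parent_id in {8} -> Books (id 10, depth 3), Comedy (id 11, depth 3).
Iteration 4: rows with parent_id in {10,11} -> Video (id 13, depth 4), Card (id 14, depth 4).
Iteration 5: rows with parent_id in {13,14} -> Jazz (id 15, depth 5).
Iteration 6: no rows with parent_id in {15}; recursion stops.
SUM(depth) = 0 + 1 + 2 + 3 + 3 + 4 + 4 + 5 = 22.

22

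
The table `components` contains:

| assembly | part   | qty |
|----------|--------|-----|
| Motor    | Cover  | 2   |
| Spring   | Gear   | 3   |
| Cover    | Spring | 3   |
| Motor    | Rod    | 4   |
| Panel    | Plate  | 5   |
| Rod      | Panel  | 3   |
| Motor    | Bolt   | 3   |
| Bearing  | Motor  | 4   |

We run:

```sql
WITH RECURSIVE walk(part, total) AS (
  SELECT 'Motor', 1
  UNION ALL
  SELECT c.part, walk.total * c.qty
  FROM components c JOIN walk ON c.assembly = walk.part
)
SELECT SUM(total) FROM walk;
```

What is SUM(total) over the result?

Base: (Motor, total=1).
Iteration 1: components of {Motor} -> Bolt = 1*3 = 3, Cover = 1*2 = 2, Rod = 1*4 = 4.
Iteration 2: components of {Bolt,Cover,Rod} -> Panel = 4*3 = 12, Spring = 2*3 = 6.
Iteration 3: components of {Panel,Spring} -> Gear = 6*3 = 18, Plate = 12*5 = 60.
Iteration 4: no further components; recursion stops.
SUM(total) = 1 + 3 + 2 + 4 + 6 + 12 + 18 + 60 = 106.

106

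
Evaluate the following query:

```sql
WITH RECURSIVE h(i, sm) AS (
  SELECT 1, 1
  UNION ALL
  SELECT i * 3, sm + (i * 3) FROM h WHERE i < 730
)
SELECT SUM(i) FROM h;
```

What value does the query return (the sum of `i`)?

3280

Base: i=1, sm=1.
Iteration 1: 1 < 730 holds -> i = 1 * 3 = 3, sm = 1 + 3 = 4.
Iteration 2: 3 < 730 holds -> i = 3 * 3 = 9, sm = 4 + 9 = 13.
Iteration 3: 9 < 730 holds -> i = 9 * 3 = 27, sm = 13 + 27 = 40.
Iteration 4: 27 < 730 holds -> i = 27 * 3 = 81, sm = 40 + 81 = 121.
Iteration 5: 81 < 730 holds -> i = 81 * 3 = 243, sm = 121 + 243 = 364.
Iteration 6: 243 < 730 holds -> i = 243 * 3 = 729, sm = 364 + 729 = 1093.
Iteration 7: 729 < 730 holds -> i = 729 * 3 = 2187, sm = 1093 + 2187 = 3280.
Iteration 8: 2187 < 730 fails; recursion stops.
SUM(i) = 1 + 3 + 9 + 27 + 81 + 243 + 729 + 2187 = 3280.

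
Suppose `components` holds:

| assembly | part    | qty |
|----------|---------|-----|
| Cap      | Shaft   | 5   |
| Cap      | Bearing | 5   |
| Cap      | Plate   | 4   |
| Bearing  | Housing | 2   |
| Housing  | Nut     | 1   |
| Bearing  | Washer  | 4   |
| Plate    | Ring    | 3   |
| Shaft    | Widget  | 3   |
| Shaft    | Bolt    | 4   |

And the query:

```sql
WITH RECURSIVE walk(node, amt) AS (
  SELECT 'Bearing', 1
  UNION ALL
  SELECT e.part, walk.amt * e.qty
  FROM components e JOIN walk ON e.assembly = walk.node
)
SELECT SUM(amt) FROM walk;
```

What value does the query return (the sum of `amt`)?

9

Base: (Bearing, amt=1).
Iteration 1: components of {Bearing} -> Housing = 1*2 = 2, Washer = 1*4 = 4.
Iteration 2: components of {Housing,Washer} -> Nut = 2*1 = 2.
Iteration 3: no further components; recursion stops.
SUM(amt) = 1 + 2 + 4 + 2 = 9.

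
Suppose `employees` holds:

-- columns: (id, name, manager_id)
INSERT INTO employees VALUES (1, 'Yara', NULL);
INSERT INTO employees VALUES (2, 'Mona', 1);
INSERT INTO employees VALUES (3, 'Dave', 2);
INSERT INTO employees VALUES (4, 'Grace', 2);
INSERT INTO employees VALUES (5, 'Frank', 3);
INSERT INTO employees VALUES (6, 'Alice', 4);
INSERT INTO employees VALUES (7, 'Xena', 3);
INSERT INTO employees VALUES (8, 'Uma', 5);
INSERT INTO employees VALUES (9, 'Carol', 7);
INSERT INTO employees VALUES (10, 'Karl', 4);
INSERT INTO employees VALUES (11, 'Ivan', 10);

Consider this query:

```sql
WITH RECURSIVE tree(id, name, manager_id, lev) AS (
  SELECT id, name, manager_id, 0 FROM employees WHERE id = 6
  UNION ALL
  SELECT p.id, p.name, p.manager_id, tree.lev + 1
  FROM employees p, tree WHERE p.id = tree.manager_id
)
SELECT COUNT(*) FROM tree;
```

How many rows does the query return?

Base: id=6 (Alice), manager_id=4, lev 0.
Iteration 1: join on id=4 -> Grace (id 4, manager_id=2, lev 1).
Iteration 2: join on id=2 -> Mona (id 2, manager_id=1, lev 2).
Iteration 3: join on id=1 -> Yara (id 1, manager_id=NULL, lev 3).
Iteration 4: manager_id is NULL; no match; recursion stops.
Total rows emitted: 4.

4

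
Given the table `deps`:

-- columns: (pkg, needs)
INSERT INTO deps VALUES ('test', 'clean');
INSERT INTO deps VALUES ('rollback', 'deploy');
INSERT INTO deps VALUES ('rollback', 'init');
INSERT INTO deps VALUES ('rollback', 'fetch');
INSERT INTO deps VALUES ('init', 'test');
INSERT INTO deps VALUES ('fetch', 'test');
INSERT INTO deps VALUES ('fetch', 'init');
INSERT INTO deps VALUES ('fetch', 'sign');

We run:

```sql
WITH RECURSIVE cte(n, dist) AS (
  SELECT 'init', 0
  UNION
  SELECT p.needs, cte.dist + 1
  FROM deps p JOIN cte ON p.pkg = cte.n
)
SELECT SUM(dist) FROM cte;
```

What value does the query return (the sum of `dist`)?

Base: (init, dist=0).
Iteration 1: edges from {init} -> (test, dist=1).
Iteration 2: edges from {test} -> (clean, dist=2).
Iteration 3: no outgoing edges from {clean}; recursion stops.
SUM(dist) = 0 + 1 + 2 = 3.

3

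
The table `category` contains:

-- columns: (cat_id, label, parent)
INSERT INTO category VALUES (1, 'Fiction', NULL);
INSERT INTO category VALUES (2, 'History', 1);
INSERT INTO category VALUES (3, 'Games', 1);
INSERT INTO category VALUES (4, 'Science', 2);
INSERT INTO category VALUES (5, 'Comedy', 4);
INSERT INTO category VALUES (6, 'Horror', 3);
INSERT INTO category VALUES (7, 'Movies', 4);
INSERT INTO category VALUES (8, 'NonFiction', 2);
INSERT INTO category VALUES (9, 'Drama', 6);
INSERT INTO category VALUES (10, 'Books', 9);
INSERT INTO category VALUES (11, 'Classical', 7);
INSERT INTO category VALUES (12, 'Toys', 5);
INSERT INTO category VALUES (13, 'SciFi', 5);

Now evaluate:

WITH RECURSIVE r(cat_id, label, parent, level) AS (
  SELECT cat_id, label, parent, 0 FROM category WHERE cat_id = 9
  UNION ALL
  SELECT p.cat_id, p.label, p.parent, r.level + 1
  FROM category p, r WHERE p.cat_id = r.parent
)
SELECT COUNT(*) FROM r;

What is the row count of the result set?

Base: cat_id=9 (Drama), parent=6, level 0.
Iteration 1: join on cat_id=6 -> Horror (id 6, parent=3, level 1).
Iteration 2: join on cat_id=3 -> Games (id 3, parent=1, level 2).
Iteration 3: join on cat_id=1 -> Fiction (id 1, parent=NULL, level 3).
Iteration 4: parent is NULL; no match; recursion stops.
Total rows emitted: 4.

4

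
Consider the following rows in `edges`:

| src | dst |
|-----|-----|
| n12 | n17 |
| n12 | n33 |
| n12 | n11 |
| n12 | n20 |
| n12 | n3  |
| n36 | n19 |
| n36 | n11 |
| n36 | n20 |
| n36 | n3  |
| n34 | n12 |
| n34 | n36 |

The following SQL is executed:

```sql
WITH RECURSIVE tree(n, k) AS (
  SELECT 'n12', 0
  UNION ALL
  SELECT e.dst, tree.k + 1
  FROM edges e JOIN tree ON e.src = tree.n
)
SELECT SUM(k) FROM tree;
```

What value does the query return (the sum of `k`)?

5

Base: (n12, k=0).
Iteration 1: edges from {n12} -> (n11, k=1), (n17, k=1), (n20, k=1), (n3, k=1), (n33, k=1).
Iteration 2: no outgoing edges from {n11,n17,n20,n3,n33}; recursion stops.
SUM(k) = 0 + 1 + 1 + 1 + 1 + 1 = 5.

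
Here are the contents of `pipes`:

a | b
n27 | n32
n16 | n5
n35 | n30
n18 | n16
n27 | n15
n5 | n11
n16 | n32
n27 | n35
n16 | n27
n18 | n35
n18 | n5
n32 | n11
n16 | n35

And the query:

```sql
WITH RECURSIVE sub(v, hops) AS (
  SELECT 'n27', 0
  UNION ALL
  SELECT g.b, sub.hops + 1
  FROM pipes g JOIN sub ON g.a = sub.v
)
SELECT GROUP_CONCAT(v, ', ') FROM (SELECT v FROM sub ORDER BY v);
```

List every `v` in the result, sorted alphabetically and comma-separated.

Base: (n27, hops=0).
Iteration 1: edges from {n27} -> (n15, hops=1), (n32, hops=1), (n35, hops=1).
Iteration 2: edges from {n15,n32,n35} -> (n11, hops=2), (n30, hops=2).
Iteration 3: no outgoing edges from {n11,n30}; recursion stops.

n11, n15, n27, n30, n32, n35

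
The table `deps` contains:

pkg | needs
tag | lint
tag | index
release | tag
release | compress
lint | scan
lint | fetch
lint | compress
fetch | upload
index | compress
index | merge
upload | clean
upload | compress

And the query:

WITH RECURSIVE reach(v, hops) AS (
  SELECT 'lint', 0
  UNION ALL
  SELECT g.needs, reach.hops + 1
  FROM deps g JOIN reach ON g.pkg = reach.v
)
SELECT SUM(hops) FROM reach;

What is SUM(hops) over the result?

11

Base: (lint, hops=0).
Iteration 1: edges from {lint} -> (compress, hops=1), (fetch, hops=1), (scan, hops=1).
Iteration 2: edges from {compress,fetch,scan} -> (upload, hops=2).
Iteration 3: edges from {upload} -> (clean, hops=3), (compress, hops=3).
Iteration 4: no outgoing edges from {clean,compress}; recursion stops.
SUM(hops) = 0 + 1 + 1 + 1 + 2 + 3 + 3 = 11.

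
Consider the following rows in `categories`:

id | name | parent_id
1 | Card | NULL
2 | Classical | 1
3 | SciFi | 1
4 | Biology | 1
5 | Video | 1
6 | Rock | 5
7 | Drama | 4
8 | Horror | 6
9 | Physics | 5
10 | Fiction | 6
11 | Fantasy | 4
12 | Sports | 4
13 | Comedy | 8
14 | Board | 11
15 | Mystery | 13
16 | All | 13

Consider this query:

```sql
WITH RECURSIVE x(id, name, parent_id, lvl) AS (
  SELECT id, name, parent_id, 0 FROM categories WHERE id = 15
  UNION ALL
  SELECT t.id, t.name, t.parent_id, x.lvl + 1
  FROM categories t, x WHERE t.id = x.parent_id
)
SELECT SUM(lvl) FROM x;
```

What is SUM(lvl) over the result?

Base: id=15 (Mystery), parent_id=13, lvl 0.
Iteration 1: join on id=13 -> Comedy (id 13, parent_id=8, lvl 1).
Iteration 2: join on id=8 -> Horror (id 8, parent_id=6, lvl 2).
Iteration 3: join on id=6 -> Rock (id 6, parent_id=5, lvl 3).
Iteration 4: join on id=5 -> Video (id 5, parent_id=1, lvl 4).
Iteration 5: join on id=1 -> Card (id 1, parent_id=NULL, lvl 5).
Iteration 6: parent_id is NULL; no match; recursion stops.
SUM(lvl) = 0 + 1 + 2 + 3 + 4 + 5 = 15.

15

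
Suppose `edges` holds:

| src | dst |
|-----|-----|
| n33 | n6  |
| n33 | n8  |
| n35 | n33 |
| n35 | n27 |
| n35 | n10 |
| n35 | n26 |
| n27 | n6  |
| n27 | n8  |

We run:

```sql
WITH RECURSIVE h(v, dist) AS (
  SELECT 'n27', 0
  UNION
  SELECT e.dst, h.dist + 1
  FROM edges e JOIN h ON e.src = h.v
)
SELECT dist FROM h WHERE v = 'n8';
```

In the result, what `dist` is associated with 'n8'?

Base: (n27, dist=0).
Iteration 1: edges from {n27} -> (n6, dist=1), (n8, dist=1).
Iteration 2: no outgoing edges from {n6,n8}; recursion stops.

1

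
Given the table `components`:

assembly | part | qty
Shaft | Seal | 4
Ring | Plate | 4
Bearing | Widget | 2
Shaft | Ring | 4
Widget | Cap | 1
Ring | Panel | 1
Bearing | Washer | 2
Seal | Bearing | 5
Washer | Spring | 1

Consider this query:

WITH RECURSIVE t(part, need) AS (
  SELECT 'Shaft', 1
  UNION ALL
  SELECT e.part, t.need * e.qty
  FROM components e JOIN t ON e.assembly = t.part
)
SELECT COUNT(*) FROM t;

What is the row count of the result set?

Base: (Shaft, need=1).
Iteration 1: components of {Shaft} -> Ring = 1*4 = 4, Seal = 1*4 = 4.
Iteration 2: components of {Ring,Seal} -> Bearing = 4*5 = 20, Panel = 4*1 = 4, Plate = 4*4 = 16.
Iteration 3: components of {Bearing,Panel,Plate} -> Washer = 20*2 = 40, Widget = 20*2 = 40.
Iteration 4: components of {Washer,Widget} -> Cap = 40*1 = 40, Spring = 40*1 = 40.
Iteration 5: no further components; recursion stops.
Total rows emitted: 10.

10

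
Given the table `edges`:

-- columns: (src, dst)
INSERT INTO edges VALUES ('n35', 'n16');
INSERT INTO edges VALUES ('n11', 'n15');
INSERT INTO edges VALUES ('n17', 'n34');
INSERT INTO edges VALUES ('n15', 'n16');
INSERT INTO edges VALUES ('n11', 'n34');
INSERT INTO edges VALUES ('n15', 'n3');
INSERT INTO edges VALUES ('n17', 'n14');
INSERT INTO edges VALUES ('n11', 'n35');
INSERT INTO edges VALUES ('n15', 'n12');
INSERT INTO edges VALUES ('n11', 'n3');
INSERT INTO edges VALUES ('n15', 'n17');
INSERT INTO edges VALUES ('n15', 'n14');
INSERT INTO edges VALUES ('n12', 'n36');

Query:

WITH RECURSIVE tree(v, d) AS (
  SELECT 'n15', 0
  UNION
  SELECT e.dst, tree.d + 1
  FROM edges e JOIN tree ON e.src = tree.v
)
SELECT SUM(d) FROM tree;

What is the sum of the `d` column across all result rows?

11

Base: (n15, d=0).
Iteration 1: edges from {n15} -> (n12, d=1), (n14, d=1), (n16, d=1), (n17, d=1), (n3, d=1).
Iteration 2: edges from {n12,n14,n16,n17,n3} -> (n14, d=2), (n34, d=2), (n36, d=2).
Iteration 3: no outgoing edges from {n14,n34,n36}; recursion stops.
SUM(d) = 0 + 1 + 1 + 1 + 1 + 1 + 2 + 2 + 2 = 11.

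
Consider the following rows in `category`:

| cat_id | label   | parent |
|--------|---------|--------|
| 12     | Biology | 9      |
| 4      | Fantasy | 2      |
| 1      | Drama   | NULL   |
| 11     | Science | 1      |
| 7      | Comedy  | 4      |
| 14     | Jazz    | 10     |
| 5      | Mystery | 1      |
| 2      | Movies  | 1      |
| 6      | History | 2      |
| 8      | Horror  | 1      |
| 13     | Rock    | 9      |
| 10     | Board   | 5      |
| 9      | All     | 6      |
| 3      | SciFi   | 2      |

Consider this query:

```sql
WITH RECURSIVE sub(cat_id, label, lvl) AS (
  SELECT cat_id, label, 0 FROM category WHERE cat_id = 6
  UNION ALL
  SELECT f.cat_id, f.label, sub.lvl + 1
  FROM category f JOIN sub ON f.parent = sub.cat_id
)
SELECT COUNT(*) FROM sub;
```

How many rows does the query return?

4

Base: cat_id=6 (History) at lvl 0.
Iteration 1: rows with parent in {6} -> All (id 9, lvl 1).
Iteration 2: rows with parent in {9} -> Biology (id 12, lvl 2), Rock (id 13, lvl 2).
Iteration 3: no rows with parent in {12,13}; recursion stops.
Total rows emitted: 4.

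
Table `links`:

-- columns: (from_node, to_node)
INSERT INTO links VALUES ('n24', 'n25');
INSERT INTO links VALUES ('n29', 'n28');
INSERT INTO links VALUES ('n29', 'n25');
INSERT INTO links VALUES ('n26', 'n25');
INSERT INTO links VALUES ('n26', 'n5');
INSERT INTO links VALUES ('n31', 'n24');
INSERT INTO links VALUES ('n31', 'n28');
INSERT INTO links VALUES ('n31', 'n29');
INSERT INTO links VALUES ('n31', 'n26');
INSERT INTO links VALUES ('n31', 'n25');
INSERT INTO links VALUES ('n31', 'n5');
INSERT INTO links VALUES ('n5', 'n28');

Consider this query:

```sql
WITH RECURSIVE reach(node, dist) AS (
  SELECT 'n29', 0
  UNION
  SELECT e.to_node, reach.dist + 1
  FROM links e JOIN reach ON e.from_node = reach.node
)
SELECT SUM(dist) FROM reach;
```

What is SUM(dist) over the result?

2

Base: (n29, dist=0).
Iteration 1: edges from {n29} -> (n25, dist=1), (n28, dist=1).
Iteration 2: no outgoing edges from {n25,n28}; recursion stops.
SUM(dist) = 0 + 1 + 1 = 2.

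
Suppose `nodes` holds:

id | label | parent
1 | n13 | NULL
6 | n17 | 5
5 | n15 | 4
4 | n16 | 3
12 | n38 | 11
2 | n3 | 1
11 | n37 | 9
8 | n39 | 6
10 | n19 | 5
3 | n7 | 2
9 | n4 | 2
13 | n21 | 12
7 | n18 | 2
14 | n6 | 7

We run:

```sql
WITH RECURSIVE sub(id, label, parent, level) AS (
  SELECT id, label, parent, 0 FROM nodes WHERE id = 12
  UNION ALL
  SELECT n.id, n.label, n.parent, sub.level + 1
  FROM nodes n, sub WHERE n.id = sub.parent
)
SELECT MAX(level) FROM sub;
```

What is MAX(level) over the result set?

4

Base: id=12 (n38), parent=11, level 0.
Iteration 1: join on id=11 -> n37 (id 11, parent=9, level 1).
Iteration 2: join on id=9 -> n4 (id 9, parent=2, level 2).
Iteration 3: join on id=2 -> n3 (id 2, parent=1, level 3).
Iteration 4: join on id=1 -> n13 (id 1, parent=NULL, level 4).
Iteration 5: parent is NULL; no match; recursion stops.
level values: 0, 1, 2, 3, 4; the maximum is 4.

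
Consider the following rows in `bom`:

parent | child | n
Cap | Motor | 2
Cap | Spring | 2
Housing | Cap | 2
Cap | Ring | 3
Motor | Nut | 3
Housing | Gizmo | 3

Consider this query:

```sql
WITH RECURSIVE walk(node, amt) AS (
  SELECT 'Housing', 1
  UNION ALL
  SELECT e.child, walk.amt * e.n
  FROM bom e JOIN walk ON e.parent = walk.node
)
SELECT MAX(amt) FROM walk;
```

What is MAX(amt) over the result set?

12

Base: (Housing, amt=1).
Iteration 1: components of {Housing} -> Cap = 1*2 = 2, Gizmo = 1*3 = 3.
Iteration 2: components of {Cap,Gizmo} -> Motor = 2*2 = 4, Ring = 2*3 = 6, Spring = 2*2 = 4.
Iteration 3: components of {Motor,Ring,Spring} -> Nut = 4*3 = 12.
Iteration 4: no further components; recursion stops.
amt values: 1, 2, 3, 4, 6, 4, 12; the maximum is 12.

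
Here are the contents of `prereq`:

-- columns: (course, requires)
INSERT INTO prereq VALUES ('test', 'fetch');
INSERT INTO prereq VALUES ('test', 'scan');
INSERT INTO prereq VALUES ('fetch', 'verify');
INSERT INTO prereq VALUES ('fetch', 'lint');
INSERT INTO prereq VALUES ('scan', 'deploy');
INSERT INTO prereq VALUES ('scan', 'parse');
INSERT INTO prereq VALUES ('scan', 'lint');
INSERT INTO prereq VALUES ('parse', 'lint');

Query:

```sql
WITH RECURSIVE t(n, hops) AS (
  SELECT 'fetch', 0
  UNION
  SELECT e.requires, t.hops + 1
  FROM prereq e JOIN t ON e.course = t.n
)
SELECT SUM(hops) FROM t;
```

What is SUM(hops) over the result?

2

Base: (fetch, hops=0).
Iteration 1: edges from {fetch} -> (lint, hops=1), (verify, hops=1).
Iteration 2: no outgoing edges from {lint,verify}; recursion stops.
SUM(hops) = 0 + 1 + 1 = 2.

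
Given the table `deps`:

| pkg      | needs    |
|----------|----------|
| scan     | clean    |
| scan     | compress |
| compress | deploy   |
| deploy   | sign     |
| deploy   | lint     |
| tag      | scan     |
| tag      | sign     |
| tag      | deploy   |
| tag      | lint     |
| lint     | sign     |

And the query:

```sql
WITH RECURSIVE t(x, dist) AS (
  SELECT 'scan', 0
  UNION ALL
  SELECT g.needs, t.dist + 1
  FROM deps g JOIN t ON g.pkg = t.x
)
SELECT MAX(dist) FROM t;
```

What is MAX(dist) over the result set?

Base: (scan, dist=0).
Iteration 1: edges from {scan} -> (clean, dist=1), (compress, dist=1).
Iteration 2: edges from {clean,compress} -> (deploy, dist=2).
Iteration 3: edges from {deploy} -> (lint, dist=3), (sign, dist=3).
Iteration 4: edges from {lint,sign} -> (sign, dist=4).
Iteration 5: no outgoing edges from {sign}; recursion stops.
dist values: 0, 1, 1, 2, 3, 3, 4; the maximum is 4.

4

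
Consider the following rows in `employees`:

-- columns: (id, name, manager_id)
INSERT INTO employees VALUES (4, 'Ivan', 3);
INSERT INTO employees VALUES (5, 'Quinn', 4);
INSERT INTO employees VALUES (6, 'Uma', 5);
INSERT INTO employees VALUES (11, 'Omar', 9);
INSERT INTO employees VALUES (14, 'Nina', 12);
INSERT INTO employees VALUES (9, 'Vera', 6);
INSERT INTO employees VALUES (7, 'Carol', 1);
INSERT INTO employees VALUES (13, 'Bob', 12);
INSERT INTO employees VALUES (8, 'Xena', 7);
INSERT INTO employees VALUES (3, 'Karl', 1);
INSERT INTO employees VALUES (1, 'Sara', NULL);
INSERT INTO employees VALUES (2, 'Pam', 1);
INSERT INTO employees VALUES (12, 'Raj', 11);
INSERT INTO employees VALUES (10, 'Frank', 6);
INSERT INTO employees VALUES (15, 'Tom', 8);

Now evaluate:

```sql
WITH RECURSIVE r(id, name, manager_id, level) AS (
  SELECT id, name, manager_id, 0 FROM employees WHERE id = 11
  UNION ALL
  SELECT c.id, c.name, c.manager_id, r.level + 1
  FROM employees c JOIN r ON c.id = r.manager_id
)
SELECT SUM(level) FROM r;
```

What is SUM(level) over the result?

Base: id=11 (Omar), manager_id=9, level 0.
Iteration 1: join on id=9 -> Vera (id 9, manager_id=6, level 1).
Iteration 2: join on id=6 -> Uma (id 6, manager_id=5, level 2).
Iteration 3: join on id=5 -> Quinn (id 5, manager_id=4, level 3).
Iteration 4: join on id=4 -> Ivan (id 4, manager_id=3, level 4).
Iteration 5: join on id=3 -> Karl (id 3, manager_id=1, level 5).
Iteration 6: join on id=1 -> Sara (id 1, manager_id=NULL, level 6).
Iteration 7: manager_id is NULL; no match; recursion stops.
SUM(level) = 0 + 1 + 2 + 3 + 4 + 5 + 6 = 21.

21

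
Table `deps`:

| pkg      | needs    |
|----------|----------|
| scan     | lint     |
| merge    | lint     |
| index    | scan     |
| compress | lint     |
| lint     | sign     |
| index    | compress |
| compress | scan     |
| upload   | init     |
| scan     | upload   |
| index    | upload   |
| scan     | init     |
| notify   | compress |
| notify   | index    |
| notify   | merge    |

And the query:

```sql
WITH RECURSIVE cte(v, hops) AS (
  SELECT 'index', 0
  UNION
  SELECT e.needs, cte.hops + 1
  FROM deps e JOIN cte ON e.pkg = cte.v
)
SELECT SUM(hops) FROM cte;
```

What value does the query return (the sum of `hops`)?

31

Base: (index, hops=0).
Iteration 1: edges from {index} -> (compress, hops=1), (scan, hops=1), (upload, hops=1).
Iteration 2: edges from {compress,scan,upload} -> (init, hops=2), (lint, hops=2), (scan, hops=2), (upload, hops=2). [UNION drops 2 duplicate row(s)]
Iteration 3: edges from {init,lint,scan,upload} -> (init, hops=3), (lint, hops=3), (sign, hops=3), (upload, hops=3). [UNION drops 1 duplicate row(s)]
Iteration 4: edges from {init,lint,sign,upload} -> (init, hops=4), (sign, hops=4).
Iteration 5: no outgoing edges from {init,sign}; recursion stops.
SUM(hops) = 0 + 1 + 1 + 1 + 2 + 2 + 2 + 2 + 3 + 3 + 3 + 3 + 4 + 4 = 31.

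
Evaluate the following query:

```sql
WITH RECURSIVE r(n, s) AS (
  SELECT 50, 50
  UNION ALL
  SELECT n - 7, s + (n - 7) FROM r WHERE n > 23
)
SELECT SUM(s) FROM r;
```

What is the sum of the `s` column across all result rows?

610

Base: n=50, s=50.
Iteration 1: 50 > 23 holds -> n = 50 - 7 = 43, s = 50 + 43 = 93.
Iteration 2: 43 > 23 holds -> n = 43 - 7 = 36, s = 93 + 36 = 129.
Iteration 3: 36 > 23 holds -> n = 36 - 7 = 29, s = 129 + 29 = 158.
Iteration 4: 29 > 23 holds -> n = 29 - 7 = 22, s = 158 + 22 = 180.
Iteration 5: 22 > 23 fails; recursion stops.
SUM(s) = 50 + 93 + 129 + 158 + 180 = 610.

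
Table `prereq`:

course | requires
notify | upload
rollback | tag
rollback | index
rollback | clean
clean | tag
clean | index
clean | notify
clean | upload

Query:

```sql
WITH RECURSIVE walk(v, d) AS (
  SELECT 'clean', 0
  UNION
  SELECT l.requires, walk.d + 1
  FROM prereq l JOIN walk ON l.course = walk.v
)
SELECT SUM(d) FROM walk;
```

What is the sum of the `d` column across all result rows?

6

Base: (clean, d=0).
Iteration 1: edges from {clean} -> (index, d=1), (notify, d=1), (tag, d=1), (upload, d=1).
Iteration 2: edges from {index,notify,tag,upload} -> (upload, d=2).
Iteration 3: no outgoing edges from {upload}; recursion stops.
SUM(d) = 0 + 1 + 1 + 1 + 1 + 2 = 6.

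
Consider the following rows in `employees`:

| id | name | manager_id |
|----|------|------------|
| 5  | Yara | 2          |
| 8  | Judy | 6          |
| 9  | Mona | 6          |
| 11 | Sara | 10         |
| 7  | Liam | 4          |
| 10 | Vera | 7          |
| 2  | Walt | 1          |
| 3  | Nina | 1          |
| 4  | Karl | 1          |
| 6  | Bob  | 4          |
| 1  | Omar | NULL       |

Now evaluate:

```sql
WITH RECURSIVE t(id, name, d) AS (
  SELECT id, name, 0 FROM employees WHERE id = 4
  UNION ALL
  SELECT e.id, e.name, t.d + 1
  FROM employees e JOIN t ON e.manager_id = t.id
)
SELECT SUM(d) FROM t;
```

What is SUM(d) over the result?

11

Base: id=4 (Karl) at d 0.
Iteration 1: rows with manager_id in {4} -> Bob (id 6, d 1), Liam (id 7, d 1).
Iteration 2: rows with manager_id in {6,7} -> Judy (id 8, d 2), Mona (id 9, d 2), Vera (id 10, d 2).
Iteration 3: rows with manager_id in {8,9,10} -> Sara (id 11, d 3).
Iteration 4: no rows with manager_id in {11}; recursion stops.
SUM(d) = 0 + 1 + 1 + 2 + 2 + 2 + 3 = 11.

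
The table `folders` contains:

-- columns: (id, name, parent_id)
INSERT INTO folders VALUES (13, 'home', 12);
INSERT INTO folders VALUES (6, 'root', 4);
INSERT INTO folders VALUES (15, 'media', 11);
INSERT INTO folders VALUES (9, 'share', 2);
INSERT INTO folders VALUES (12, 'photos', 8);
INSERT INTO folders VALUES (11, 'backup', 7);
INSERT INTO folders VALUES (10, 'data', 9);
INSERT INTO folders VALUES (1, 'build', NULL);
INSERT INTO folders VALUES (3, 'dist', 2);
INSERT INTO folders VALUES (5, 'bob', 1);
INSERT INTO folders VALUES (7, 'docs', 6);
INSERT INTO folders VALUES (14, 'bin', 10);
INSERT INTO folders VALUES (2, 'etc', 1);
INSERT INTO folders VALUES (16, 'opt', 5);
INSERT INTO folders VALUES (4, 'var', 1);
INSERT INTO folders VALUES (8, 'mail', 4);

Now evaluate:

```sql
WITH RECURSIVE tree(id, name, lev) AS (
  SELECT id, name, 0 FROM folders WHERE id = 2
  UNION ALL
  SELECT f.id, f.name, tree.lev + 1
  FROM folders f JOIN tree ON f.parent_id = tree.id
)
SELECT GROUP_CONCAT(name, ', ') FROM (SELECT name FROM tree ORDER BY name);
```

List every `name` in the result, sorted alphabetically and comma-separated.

bin, data, dist, etc, share

Base: id=2 (etc) at lev 0.
Iteration 1: rows with parent_id in {2} -> dist (id 3, lev 1), share (id 9, lev 1).
Iteration 2: rows with parent_id in {3,9} -> data (id 10, lev 2).
Iteration 3: rows with parent_id in {10} -> bin (id 14, lev 3).
Iteration 4: no rows with parent_id in {14}; recursion stops.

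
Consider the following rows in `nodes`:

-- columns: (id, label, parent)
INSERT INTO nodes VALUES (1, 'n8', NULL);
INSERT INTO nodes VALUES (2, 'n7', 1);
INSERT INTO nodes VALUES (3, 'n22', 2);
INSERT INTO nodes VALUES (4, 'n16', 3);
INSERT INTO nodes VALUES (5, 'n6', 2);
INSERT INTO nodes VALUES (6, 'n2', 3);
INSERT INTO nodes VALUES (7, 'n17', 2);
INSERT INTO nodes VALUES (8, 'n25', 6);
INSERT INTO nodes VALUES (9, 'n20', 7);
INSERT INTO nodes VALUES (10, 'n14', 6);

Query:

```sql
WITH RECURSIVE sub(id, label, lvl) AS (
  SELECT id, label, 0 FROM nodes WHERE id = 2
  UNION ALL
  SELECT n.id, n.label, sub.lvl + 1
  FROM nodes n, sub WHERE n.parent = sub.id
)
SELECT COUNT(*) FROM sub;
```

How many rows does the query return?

Base: id=2 (n7) at lvl 0.
Iteration 1: rows with parent in {2} -> n22 (id 3, lvl 1), n6 (id 5, lvl 1), n17 (id 7, lvl 1).
Iteration 2: rows with parent in {3,5,7} -> n16 (id 4, lvl 2), n2 (id 6, lvl 2), n20 (id 9, lvl 2).
Iteration 3: rows with parent in {4,6,9} -> n25 (id 8, lvl 3), n14 (id 10, lvl 3).
Iteration 4: no rows with parent in {8,10}; recursion stops.
Total rows emitted: 9.

9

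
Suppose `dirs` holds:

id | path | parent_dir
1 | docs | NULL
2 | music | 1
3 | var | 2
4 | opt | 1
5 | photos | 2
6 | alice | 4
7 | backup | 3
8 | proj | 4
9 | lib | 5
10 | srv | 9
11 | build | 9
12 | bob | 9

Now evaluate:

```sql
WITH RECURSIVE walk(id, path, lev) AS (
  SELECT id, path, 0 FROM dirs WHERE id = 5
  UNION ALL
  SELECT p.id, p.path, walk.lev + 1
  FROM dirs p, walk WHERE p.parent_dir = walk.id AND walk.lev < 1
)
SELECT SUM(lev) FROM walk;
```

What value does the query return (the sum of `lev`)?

1

Base: id=5 (photos) at lev 0.
Iteration 1: rows with parent_dir in {5} -> lib (id 9, lev 1).
Iteration 2: lev < 1 fails for all current rows; recursion stops.
SUM(lev) = 0 + 1 = 1.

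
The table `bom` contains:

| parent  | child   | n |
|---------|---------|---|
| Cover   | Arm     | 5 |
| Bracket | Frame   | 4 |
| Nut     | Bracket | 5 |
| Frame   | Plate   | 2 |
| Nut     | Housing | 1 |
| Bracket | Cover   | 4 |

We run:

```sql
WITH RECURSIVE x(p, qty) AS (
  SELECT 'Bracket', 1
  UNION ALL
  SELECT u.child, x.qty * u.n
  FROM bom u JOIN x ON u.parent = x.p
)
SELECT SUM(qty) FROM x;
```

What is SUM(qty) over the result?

Base: (Bracket, qty=1).
Iteration 1: components of {Bracket} -> Cover = 1*4 = 4, Frame = 1*4 = 4.
Iteration 2: components of {Cover,Frame} -> Arm = 4*5 = 20, Plate = 4*2 = 8.
Iteration 3: no further components; recursion stops.
SUM(qty) = 1 + 4 + 4 + 8 + 20 = 37.

37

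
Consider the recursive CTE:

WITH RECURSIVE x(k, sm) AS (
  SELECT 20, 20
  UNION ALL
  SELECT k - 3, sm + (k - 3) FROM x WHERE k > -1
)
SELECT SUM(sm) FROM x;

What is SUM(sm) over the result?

468

Base: k=20, sm=20.
Iteration 1: 20 > -1 holds -> k = 20 - 3 = 17, sm = 20 + 17 = 37.
Iteration 2: 17 > -1 holds -> k = 17 - 3 = 14, sm = 37 + 14 = 51.
Iteration 3: 14 > -1 holds -> k = 14 - 3 = 11, sm = 51 + 11 = 62.
Iteration 4: 11 > -1 holds -> k = 11 - 3 = 8, sm = 62 + 8 = 70.
Iteration 5: 8 > -1 holds -> k = 8 - 3 = 5, sm = 70 + 5 = 75.
Iteration 6: 5 > -1 holds -> k = 5 - 3 = 2, sm = 75 + 2 = 77.
Iteration 7: 2 > -1 holds -> k = 2 - 3 = -1, sm = 77 + -1 = 76.
Iteration 8: -1 > -1 fails; recursion stops.
SUM(sm) = 20 + 37 + 51 + 62 + 70 + 75 + 77 + 76 = 468.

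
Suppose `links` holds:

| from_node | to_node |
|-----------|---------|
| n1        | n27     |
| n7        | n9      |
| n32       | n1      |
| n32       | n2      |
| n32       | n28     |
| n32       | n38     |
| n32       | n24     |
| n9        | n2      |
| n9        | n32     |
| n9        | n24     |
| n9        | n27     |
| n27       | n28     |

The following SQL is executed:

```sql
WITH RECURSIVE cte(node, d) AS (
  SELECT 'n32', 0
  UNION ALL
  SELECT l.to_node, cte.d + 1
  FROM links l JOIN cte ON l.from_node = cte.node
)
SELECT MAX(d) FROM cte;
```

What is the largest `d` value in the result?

3

Base: (n32, d=0).
Iteration 1: edges from {n32} -> (n1, d=1), (n2, d=1), (n24, d=1), (n28, d=1), (n38, d=1).
Iteration 2: edges from {n1,n2,n24,n28,n38} -> (n27, d=2).
Iteration 3: edges from {n27} -> (n28, d=3).
Iteration 4: no outgoing edges from {n28}; recursion stops.
d values: 0, 1, 1, 1, 1, 1, 2, 3; the maximum is 3.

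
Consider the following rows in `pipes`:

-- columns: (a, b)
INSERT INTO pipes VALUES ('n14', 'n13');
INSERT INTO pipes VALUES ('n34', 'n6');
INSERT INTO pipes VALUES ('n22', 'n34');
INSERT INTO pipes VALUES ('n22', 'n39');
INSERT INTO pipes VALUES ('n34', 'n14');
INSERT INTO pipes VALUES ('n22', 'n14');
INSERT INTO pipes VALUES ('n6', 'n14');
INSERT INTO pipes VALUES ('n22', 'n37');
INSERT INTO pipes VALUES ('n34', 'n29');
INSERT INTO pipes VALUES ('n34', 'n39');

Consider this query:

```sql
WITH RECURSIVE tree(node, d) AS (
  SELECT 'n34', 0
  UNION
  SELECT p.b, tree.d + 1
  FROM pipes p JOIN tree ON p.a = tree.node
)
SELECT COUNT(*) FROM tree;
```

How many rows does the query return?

Base: (n34, d=0).
Iteration 1: edges from {n34} -> (n14, d=1), (n29, d=1), (n39, d=1), (n6, d=1).
Iteration 2: edges from {n14,n29,n39,n6} -> (n13, d=2), (n14, d=2).
Iteration 3: edges from {n13,n14} -> (n13, d=3).
Iteration 4: no outgoing edges from {n13}; recursion stops.
Total rows emitted: 8.

8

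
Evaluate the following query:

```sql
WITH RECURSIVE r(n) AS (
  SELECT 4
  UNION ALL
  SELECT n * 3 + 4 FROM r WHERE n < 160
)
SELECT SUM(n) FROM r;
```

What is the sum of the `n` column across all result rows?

232

Base: n=4.
Iteration 1: 4 < 160 holds -> n = 4 * 3 + 4 = 16.
Iteration 2: 16 < 160 holds -> n = 16 * 3 + 4 = 52.
Iteration 3: 52 < 160 holds -> n = 52 * 3 + 4 = 160.
Iteration 4: 160 < 160 fails; recursion stops.
SUM(n) = 4 + 16 + 52 + 160 = 232.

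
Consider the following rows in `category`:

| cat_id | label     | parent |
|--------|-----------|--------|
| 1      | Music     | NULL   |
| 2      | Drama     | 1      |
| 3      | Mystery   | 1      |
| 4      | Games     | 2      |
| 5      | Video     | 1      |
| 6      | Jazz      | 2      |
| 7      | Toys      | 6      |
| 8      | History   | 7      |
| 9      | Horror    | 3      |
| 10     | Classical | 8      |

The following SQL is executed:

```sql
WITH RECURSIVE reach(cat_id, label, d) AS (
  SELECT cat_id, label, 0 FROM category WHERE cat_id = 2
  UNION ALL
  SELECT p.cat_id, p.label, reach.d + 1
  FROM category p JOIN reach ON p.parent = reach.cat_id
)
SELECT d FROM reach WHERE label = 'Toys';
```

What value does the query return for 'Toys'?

2

Base: cat_id=2 (Drama) at d 0.
Iteration 1: rows with parent in {2} -> Games (id 4, d 1), Jazz (id 6, d 1).
Iteration 2: rows with parent in {4,6} -> Toys (id 7, d 2).
Iteration 3: rows with parent in {7} -> History (id 8, d 3).
Iteration 4: rows with parent in {8} -> Classical (id 10, d 4).
Iteration 5: no rows with parent in {10}; recursion stops.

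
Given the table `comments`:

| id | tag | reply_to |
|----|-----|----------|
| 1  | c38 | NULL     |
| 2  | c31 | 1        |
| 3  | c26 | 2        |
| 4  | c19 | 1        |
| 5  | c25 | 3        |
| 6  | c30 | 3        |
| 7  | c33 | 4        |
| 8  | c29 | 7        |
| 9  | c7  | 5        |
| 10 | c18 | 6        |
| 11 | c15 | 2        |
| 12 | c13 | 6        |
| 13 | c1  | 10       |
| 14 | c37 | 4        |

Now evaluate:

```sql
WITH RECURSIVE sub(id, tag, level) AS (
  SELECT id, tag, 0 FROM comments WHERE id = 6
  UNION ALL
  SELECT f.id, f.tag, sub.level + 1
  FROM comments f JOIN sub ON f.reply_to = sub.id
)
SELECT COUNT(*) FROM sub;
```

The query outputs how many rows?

Base: id=6 (c30) at level 0.
Iteration 1: rows with reply_to in {6} -> c18 (id 10, level 1), c13 (id 12, level 1).
Iteration 2: rows with reply_to in {10,12} -> c1 (id 13, level 2).
Iteration 3: no rows with reply_to in {13}; recursion stops.
Total rows emitted: 4.

4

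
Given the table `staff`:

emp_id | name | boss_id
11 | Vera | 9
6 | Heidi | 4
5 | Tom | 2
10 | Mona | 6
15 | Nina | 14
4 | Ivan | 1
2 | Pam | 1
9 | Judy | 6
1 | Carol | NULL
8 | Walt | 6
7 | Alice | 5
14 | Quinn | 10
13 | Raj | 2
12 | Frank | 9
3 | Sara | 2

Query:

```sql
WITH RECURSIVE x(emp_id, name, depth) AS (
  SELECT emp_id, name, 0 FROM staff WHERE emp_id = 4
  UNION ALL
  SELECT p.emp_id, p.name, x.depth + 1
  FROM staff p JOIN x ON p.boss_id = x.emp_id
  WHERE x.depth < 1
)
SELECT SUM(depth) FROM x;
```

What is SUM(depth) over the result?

Base: emp_id=4 (Ivan) at depth 0.
Iteration 1: rows with boss_id in {4} -> Heidi (id 6, depth 1).
Iteration 2: depth < 1 fails for all current rows; recursion stops.
SUM(depth) = 0 + 1 = 1.

1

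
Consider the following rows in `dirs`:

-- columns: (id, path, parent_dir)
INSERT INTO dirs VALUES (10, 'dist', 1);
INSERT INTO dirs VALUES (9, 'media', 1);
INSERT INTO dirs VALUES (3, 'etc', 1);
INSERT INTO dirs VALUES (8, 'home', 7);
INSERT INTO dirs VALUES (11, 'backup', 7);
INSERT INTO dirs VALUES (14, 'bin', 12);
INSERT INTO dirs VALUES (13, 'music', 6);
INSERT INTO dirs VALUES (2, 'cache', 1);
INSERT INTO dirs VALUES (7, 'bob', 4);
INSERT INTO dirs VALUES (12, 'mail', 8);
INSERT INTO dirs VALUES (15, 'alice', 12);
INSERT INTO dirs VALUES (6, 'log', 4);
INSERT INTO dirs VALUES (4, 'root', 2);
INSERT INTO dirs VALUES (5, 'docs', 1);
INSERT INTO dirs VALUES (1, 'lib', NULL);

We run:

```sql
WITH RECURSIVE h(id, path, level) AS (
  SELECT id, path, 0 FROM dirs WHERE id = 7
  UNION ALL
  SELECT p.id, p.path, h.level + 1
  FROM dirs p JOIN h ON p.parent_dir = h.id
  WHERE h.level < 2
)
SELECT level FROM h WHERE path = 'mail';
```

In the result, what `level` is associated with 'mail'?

2

Base: id=7 (bob) at level 0.
Iteration 1: rows with parent_dir in {7} -> home (id 8, level 1), backup (id 11, level 1).
Iteration 2: rows with parent_dir in {8,11} -> mail (id 12, level 2).
Iteration 3: level < 2 fails for all current rows; recursion stops.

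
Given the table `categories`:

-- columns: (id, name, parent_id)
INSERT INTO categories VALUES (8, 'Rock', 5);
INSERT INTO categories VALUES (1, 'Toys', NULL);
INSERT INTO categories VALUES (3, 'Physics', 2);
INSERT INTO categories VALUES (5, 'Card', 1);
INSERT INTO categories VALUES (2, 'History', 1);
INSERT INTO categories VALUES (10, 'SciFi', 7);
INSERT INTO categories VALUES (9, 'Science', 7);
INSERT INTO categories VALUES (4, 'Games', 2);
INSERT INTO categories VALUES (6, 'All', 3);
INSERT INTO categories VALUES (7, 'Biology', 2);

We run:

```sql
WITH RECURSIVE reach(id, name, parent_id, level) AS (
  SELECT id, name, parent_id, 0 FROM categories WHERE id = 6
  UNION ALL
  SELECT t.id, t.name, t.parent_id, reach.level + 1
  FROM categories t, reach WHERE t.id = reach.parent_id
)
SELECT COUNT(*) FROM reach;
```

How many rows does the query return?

4

Base: id=6 (All), parent_id=3, level 0.
Iteration 1: join on id=3 -> Physics (id 3, parent_id=2, level 1).
Iteration 2: join on id=2 -> History (id 2, parent_id=1, level 2).
Iteration 3: join on id=1 -> Toys (id 1, parent_id=NULL, level 3).
Iteration 4: parent_id is NULL; no match; recursion stops.
Total rows emitted: 4.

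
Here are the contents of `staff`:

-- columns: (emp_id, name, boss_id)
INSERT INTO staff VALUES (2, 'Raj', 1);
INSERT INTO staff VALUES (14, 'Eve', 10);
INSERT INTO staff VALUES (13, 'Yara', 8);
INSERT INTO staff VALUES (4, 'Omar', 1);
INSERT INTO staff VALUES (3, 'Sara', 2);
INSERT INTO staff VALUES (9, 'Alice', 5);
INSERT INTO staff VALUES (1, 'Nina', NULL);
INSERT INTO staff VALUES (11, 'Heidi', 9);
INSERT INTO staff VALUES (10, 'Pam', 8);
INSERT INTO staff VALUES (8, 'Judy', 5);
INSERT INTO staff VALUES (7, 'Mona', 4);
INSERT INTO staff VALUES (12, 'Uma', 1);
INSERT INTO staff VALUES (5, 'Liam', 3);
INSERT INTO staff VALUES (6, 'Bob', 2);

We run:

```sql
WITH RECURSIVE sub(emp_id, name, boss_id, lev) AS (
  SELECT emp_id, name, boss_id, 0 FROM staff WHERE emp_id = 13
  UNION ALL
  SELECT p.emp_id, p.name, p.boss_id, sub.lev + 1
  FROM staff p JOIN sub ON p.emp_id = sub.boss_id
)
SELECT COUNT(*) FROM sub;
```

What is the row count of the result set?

6

Base: emp_id=13 (Yara), boss_id=8, lev 0.
Iteration 1: join on emp_id=8 -> Judy (id 8, boss_id=5, lev 1).
Iteration 2: join on emp_id=5 -> Liam (id 5, boss_id=3, lev 2).
Iteration 3: join on emp_id=3 -> Sara (id 3, boss_id=2, lev 3).
Iteration 4: join on emp_id=2 -> Raj (id 2, boss_id=1, lev 4).
Iteration 5: join on emp_id=1 -> Nina (id 1, boss_id=NULL, lev 5).
Iteration 6: boss_id is NULL; no match; recursion stops.
Total rows emitted: 6.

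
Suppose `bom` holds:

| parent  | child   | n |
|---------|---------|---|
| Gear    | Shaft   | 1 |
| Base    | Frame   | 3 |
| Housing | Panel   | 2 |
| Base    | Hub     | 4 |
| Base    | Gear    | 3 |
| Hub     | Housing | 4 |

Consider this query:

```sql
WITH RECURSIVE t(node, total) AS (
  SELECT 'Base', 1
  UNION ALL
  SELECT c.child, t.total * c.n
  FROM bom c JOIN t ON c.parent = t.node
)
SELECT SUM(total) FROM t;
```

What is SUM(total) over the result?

62

Base: (Base, total=1).
Iteration 1: components of {Base} -> Frame = 1*3 = 3, Gear = 1*3 = 3, Hub = 1*4 = 4.
Iteration 2: components of {Frame,Gear,Hub} -> Housing = 4*4 = 16, Shaft = 3*1 = 3.
Iteration 3: components of {Housing,Shaft} -> Panel = 16*2 = 32.
Iteration 4: no further components; recursion stops.
SUM(total) = 1 + 3 + 4 + 3 + 3 + 16 + 32 = 62.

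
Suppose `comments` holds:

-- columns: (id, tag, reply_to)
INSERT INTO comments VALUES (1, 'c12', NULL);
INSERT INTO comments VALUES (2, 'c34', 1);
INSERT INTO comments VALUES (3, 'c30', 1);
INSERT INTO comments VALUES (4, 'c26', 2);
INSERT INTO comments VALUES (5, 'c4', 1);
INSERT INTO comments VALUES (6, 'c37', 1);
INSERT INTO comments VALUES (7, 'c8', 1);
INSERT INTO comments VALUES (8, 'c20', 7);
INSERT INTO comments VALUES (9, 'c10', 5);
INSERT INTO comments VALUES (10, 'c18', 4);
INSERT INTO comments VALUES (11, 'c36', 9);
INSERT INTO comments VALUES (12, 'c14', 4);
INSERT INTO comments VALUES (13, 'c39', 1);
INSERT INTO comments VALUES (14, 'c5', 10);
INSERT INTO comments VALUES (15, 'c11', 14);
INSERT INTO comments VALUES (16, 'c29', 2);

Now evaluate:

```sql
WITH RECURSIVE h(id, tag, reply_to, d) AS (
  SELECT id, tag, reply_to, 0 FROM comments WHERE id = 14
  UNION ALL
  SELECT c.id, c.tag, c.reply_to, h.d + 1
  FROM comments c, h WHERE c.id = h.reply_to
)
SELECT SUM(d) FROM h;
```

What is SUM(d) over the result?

10

Base: id=14 (c5), reply_to=10, d 0.
Iteration 1: join on id=10 -> c18 (id 10, reply_to=4, d 1).
Iteration 2: join on id=4 -> c26 (id 4, reply_to=2, d 2).
Iteration 3: join on id=2 -> c34 (id 2, reply_to=1, d 3).
Iteration 4: join on id=1 -> c12 (id 1, reply_to=NULL, d 4).
Iteration 5: reply_to is NULL; no match; recursion stops.
SUM(d) = 0 + 1 + 2 + 3 + 4 = 10.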